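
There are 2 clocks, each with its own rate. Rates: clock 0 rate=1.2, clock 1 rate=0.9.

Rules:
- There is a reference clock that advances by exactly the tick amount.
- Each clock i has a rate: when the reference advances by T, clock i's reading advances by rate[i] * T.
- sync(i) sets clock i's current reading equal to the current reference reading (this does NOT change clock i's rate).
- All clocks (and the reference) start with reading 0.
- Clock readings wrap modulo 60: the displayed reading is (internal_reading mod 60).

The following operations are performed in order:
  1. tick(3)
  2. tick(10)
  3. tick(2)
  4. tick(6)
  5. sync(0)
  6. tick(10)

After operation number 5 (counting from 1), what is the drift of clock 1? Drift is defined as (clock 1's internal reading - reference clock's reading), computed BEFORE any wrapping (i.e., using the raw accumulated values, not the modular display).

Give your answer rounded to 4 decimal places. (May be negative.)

Answer: -2.1000

Derivation:
After op 1 tick(3): ref=3.0000 raw=[3.6000 2.7000]
After op 2 tick(10): ref=13.0000 raw=[15.6000 11.7000]
After op 3 tick(2): ref=15.0000 raw=[18.0000 13.5000]
After op 4 tick(6): ref=21.0000 raw=[25.2000 18.9000]
After op 5 sync(0): ref=21.0000 raw=[21.0000 18.9000]
Drift of clock 1 after op 5: 18.9000 - 21.0000 = -2.1000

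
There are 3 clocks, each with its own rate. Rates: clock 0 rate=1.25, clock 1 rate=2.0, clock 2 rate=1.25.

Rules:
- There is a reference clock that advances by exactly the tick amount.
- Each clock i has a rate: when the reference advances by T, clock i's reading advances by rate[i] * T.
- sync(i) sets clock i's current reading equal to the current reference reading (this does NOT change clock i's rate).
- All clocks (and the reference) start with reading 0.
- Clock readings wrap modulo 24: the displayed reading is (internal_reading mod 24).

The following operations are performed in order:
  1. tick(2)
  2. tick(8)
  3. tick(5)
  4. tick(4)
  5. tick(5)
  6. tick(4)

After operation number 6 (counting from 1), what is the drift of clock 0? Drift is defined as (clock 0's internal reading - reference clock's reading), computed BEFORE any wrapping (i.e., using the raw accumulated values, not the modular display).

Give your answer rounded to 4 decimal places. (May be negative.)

Answer: 7.0000

Derivation:
After op 1 tick(2): ref=2.0000 raw=[2.5000 4.0000 2.5000]
After op 2 tick(8): ref=10.0000 raw=[12.5000 20.0000 12.5000]
After op 3 tick(5): ref=15.0000 raw=[18.7500 30.0000 18.7500]
After op 4 tick(4): ref=19.0000 raw=[23.7500 38.0000 23.7500]
After op 5 tick(5): ref=24.0000 raw=[30.0000 48.0000 30.0000]
After op 6 tick(4): ref=28.0000 raw=[35.0000 56.0000 35.0000]
Drift of clock 0 after op 6: 35.0000 - 28.0000 = 7.0000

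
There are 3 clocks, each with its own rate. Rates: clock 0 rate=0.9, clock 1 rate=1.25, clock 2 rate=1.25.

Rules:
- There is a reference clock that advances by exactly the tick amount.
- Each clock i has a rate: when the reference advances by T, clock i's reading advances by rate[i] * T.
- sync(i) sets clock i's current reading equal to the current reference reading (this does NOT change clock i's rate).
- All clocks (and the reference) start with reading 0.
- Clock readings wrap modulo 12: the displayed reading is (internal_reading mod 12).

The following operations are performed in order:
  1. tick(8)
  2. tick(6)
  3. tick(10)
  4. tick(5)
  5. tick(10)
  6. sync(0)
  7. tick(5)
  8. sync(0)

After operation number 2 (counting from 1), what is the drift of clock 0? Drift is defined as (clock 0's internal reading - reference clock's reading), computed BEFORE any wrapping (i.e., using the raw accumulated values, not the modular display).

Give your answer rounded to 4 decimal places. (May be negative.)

After op 1 tick(8): ref=8.0000 raw=[7.2000 10.0000 10.0000]
After op 2 tick(6): ref=14.0000 raw=[12.6000 17.5000 17.5000]
Drift of clock 0 after op 2: 12.6000 - 14.0000 = -1.4000

Answer: -1.4000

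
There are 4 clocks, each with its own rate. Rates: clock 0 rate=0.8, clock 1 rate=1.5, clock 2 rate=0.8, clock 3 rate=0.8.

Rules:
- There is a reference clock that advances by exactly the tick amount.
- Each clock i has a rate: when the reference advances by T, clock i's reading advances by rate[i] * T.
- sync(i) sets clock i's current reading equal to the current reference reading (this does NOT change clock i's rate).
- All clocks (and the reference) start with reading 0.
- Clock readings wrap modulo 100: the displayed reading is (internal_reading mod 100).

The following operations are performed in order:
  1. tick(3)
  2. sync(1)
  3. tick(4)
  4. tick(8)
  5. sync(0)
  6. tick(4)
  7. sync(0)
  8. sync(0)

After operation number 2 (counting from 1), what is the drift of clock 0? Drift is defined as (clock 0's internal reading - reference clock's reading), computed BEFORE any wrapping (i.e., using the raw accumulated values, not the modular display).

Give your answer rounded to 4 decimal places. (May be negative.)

After op 1 tick(3): ref=3.0000 raw=[2.4000 4.5000 2.4000 2.4000]
After op 2 sync(1): ref=3.0000 raw=[2.4000 3.0000 2.4000 2.4000]
Drift of clock 0 after op 2: 2.4000 - 3.0000 = -0.6000

Answer: -0.6000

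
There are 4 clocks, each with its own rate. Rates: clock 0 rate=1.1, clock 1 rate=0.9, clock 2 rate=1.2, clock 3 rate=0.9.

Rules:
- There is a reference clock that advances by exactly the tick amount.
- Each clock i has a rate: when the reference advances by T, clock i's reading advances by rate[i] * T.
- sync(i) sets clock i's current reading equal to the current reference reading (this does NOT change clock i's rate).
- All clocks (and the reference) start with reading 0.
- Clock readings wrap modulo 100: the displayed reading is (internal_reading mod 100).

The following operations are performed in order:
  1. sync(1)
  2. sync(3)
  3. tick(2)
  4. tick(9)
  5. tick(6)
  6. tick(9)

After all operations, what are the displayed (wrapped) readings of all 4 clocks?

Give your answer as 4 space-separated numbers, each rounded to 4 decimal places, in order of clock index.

Answer: 28.6000 23.4000 31.2000 23.4000

Derivation:
After op 1 sync(1): ref=0.0000 raw=[0.0000 0.0000 0.0000 0.0000]
After op 2 sync(3): ref=0.0000 raw=[0.0000 0.0000 0.0000 0.0000]
After op 3 tick(2): ref=2.0000 raw=[2.2000 1.8000 2.4000 1.8000]
After op 4 tick(9): ref=11.0000 raw=[12.1000 9.9000 13.2000 9.9000]
After op 5 tick(6): ref=17.0000 raw=[18.7000 15.3000 20.4000 15.3000]
After op 6 tick(9): ref=26.0000 raw=[28.6000 23.4000 31.2000 23.4000]
Wrap final raw readings (mod 100): 28.6000 mod 100 = 28.6000; 23.4000 mod 100 = 23.4000; 31.2000 mod 100 = 31.2000; 23.4000 mod 100 = 23.4000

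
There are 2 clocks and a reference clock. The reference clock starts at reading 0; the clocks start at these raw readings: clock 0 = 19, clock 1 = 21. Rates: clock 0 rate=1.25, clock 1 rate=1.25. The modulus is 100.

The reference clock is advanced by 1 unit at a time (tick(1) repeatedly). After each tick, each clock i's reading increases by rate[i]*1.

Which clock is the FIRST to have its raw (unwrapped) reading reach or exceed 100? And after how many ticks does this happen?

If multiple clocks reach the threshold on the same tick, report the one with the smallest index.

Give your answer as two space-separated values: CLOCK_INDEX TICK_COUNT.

clock 0: start=19, rate=1.25, needs 100-19 = 81; ticks = ceil(81/1.25) = ceil(64.8000) = 65; reading at tick 65 = 19 + 1.25*65 = 100.2500
clock 1: start=21, rate=1.25, needs 100-21 = 79; ticks = ceil(79/1.25) = ceil(63.2000) = 64; reading at tick 64 = 21 + 1.25*64 = 101.0000
Minimum tick count = 64; winners = [1]; smallest index = 1

Answer: 1 64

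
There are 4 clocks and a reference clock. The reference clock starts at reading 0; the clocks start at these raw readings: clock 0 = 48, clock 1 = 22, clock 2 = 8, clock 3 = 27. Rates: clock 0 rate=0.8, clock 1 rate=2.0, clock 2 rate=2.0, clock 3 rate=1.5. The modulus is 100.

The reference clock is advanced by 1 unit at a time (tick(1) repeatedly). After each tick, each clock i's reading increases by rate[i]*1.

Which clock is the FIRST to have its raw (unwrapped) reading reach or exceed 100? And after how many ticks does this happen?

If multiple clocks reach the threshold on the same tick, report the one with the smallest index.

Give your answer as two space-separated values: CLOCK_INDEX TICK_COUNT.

Answer: 1 39

Derivation:
clock 0: start=48, rate=0.8, needs 100-48 = 52; ticks = ceil(52/0.8) = ceil(65.0000) = 65; reading at tick 65 = 48 + 0.8*65 = 100.0000
clock 1: start=22, rate=2.0, needs 100-22 = 78; ticks = ceil(78/2.0) = ceil(39.0000) = 39; reading at tick 39 = 22 + 2.0*39 = 100.0000
clock 2: start=8, rate=2.0, needs 100-8 = 92; ticks = ceil(92/2.0) = ceil(46.0000) = 46; reading at tick 46 = 8 + 2.0*46 = 100.0000
clock 3: start=27, rate=1.5, needs 100-27 = 73; ticks = ceil(73/1.5) = ceil(48.6667) = 49; reading at tick 49 = 27 + 1.5*49 = 100.5000
Minimum tick count = 39; winners = [1]; smallest index = 1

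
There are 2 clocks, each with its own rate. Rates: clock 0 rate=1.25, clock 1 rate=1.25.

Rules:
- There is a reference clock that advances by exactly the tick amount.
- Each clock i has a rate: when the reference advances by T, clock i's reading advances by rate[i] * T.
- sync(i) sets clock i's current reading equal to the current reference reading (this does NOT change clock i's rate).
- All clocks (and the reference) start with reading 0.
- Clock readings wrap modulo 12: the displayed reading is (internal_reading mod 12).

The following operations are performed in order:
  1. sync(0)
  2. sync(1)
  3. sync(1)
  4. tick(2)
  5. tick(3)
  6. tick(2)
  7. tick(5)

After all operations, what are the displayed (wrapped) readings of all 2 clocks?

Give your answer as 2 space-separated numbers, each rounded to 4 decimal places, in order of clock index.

After op 1 sync(0): ref=0.0000 raw=[0.0000 0.0000]
After op 2 sync(1): ref=0.0000 raw=[0.0000 0.0000]
After op 3 sync(1): ref=0.0000 raw=[0.0000 0.0000]
After op 4 tick(2): ref=2.0000 raw=[2.5000 2.5000]
After op 5 tick(3): ref=5.0000 raw=[6.2500 6.2500]
After op 6 tick(2): ref=7.0000 raw=[8.7500 8.7500]
After op 7 tick(5): ref=12.0000 raw=[15.0000 15.0000]
Wrap final raw readings (mod 12): 15.0000 mod 12 = 3.0000; 15.0000 mod 12 = 3.0000

Answer: 3.0000 3.0000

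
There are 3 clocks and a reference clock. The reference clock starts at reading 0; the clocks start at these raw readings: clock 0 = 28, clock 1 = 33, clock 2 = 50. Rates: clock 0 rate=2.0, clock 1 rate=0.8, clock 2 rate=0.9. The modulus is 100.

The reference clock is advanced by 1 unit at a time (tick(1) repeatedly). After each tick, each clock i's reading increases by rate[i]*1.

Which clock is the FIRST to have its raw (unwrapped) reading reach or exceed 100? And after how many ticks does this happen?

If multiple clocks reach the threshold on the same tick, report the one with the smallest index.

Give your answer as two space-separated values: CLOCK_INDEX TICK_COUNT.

Answer: 0 36

Derivation:
clock 0: start=28, rate=2.0, needs 100-28 = 72; ticks = ceil(72/2.0) = ceil(36.0000) = 36; reading at tick 36 = 28 + 2.0*36 = 100.0000
clock 1: start=33, rate=0.8, needs 100-33 = 67; ticks = ceil(67/0.8) = ceil(83.7500) = 84; reading at tick 84 = 33 + 0.8*84 = 100.2000
clock 2: start=50, rate=0.9, needs 100-50 = 50; ticks = ceil(50/0.9) = ceil(55.5556) = 56; reading at tick 56 = 50 + 0.9*56 = 100.4000
Minimum tick count = 36; winners = [0]; smallest index = 0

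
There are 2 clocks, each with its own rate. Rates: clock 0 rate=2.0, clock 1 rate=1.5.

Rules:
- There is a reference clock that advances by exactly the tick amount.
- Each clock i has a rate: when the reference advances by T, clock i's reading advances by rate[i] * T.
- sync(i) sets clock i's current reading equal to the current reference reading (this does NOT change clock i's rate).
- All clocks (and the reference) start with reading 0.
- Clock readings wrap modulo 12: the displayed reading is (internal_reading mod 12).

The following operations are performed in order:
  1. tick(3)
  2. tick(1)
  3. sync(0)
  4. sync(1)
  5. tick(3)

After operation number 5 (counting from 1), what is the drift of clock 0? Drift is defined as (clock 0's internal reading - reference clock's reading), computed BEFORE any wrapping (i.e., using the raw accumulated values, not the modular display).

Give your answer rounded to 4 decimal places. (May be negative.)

Answer: 3.0000

Derivation:
After op 1 tick(3): ref=3.0000 raw=[6.0000 4.5000]
After op 2 tick(1): ref=4.0000 raw=[8.0000 6.0000]
After op 3 sync(0): ref=4.0000 raw=[4.0000 6.0000]
After op 4 sync(1): ref=4.0000 raw=[4.0000 4.0000]
After op 5 tick(3): ref=7.0000 raw=[10.0000 8.5000]
Drift of clock 0 after op 5: 10.0000 - 7.0000 = 3.0000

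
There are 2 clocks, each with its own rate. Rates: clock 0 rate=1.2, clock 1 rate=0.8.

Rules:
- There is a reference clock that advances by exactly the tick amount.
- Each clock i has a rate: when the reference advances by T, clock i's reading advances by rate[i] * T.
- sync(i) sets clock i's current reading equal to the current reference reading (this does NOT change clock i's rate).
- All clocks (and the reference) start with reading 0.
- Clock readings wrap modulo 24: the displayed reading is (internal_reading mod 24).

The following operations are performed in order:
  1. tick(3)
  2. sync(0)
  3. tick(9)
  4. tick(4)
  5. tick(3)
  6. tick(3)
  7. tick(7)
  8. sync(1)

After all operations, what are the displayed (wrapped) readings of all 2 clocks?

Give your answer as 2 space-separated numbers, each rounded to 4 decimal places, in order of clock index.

Answer: 10.2000 5.0000

Derivation:
After op 1 tick(3): ref=3.0000 raw=[3.6000 2.4000]
After op 2 sync(0): ref=3.0000 raw=[3.0000 2.4000]
After op 3 tick(9): ref=12.0000 raw=[13.8000 9.6000]
After op 4 tick(4): ref=16.0000 raw=[18.6000 12.8000]
After op 5 tick(3): ref=19.0000 raw=[22.2000 15.2000]
After op 6 tick(3): ref=22.0000 raw=[25.8000 17.6000]
After op 7 tick(7): ref=29.0000 raw=[34.2000 23.2000]
After op 8 sync(1): ref=29.0000 raw=[34.2000 29.0000]
Wrap final raw readings (mod 24): 34.2000 mod 24 = 10.2000; 29.0000 mod 24 = 5.0000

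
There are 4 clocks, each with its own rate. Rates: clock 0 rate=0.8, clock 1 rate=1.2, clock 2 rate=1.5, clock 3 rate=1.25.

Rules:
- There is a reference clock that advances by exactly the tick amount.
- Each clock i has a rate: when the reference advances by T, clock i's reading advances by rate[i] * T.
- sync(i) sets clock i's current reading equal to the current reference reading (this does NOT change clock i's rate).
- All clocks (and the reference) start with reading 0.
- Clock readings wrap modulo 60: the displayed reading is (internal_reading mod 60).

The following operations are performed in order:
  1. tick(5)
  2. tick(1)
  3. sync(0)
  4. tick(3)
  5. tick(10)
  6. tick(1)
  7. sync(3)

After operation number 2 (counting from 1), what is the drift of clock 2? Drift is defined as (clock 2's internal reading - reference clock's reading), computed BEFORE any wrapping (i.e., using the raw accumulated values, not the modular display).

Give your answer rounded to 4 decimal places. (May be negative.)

After op 1 tick(5): ref=5.0000 raw=[4.0000 6.0000 7.5000 6.2500]
After op 2 tick(1): ref=6.0000 raw=[4.8000 7.2000 9.0000 7.5000]
Drift of clock 2 after op 2: 9.0000 - 6.0000 = 3.0000

Answer: 3.0000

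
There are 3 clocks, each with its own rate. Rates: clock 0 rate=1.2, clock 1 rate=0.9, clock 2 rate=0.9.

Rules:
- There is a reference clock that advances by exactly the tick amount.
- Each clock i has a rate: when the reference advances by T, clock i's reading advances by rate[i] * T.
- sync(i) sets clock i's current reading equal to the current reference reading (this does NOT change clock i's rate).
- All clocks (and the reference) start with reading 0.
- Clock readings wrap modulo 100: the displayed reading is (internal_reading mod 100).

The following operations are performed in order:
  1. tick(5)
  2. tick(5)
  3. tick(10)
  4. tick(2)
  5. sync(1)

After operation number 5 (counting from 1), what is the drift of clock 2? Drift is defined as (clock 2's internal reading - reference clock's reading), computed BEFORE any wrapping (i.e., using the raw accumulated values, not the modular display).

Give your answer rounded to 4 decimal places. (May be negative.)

Answer: -2.2000

Derivation:
After op 1 tick(5): ref=5.0000 raw=[6.0000 4.5000 4.5000]
After op 2 tick(5): ref=10.0000 raw=[12.0000 9.0000 9.0000]
After op 3 tick(10): ref=20.0000 raw=[24.0000 18.0000 18.0000]
After op 4 tick(2): ref=22.0000 raw=[26.4000 19.8000 19.8000]
After op 5 sync(1): ref=22.0000 raw=[26.4000 22.0000 19.8000]
Drift of clock 2 after op 5: 19.8000 - 22.0000 = -2.2000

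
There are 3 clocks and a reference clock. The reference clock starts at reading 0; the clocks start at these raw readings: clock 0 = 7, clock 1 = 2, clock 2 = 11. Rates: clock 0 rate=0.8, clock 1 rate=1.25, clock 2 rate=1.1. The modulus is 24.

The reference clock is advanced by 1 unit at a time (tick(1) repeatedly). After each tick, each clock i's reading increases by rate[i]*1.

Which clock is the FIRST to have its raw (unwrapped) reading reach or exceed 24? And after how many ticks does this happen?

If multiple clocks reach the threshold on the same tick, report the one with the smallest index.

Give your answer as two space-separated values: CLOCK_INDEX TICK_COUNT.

clock 0: start=7, rate=0.8, needs 24-7 = 17; ticks = ceil(17/0.8) = ceil(21.2500) = 22; reading at tick 22 = 7 + 0.8*22 = 24.6000
clock 1: start=2, rate=1.25, needs 24-2 = 22; ticks = ceil(22/1.25) = ceil(17.6000) = 18; reading at tick 18 = 2 + 1.25*18 = 24.5000
clock 2: start=11, rate=1.1, needs 24-11 = 13; ticks = ceil(13/1.1) = ceil(11.8182) = 12; reading at tick 12 = 11 + 1.1*12 = 24.2000
Minimum tick count = 12; winners = [2]; smallest index = 2

Answer: 2 12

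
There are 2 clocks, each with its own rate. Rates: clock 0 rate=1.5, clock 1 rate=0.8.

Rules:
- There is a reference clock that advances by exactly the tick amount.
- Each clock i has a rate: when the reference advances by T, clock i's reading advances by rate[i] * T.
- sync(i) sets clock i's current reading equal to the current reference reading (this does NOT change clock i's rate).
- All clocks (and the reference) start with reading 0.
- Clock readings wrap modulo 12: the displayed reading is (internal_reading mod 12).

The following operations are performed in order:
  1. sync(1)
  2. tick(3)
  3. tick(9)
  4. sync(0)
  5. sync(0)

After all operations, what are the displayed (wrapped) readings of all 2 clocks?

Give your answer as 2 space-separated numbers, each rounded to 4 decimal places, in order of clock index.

Answer: 0.0000 9.6000

Derivation:
After op 1 sync(1): ref=0.0000 raw=[0.0000 0.0000]
After op 2 tick(3): ref=3.0000 raw=[4.5000 2.4000]
After op 3 tick(9): ref=12.0000 raw=[18.0000 9.6000]
After op 4 sync(0): ref=12.0000 raw=[12.0000 9.6000]
After op 5 sync(0): ref=12.0000 raw=[12.0000 9.6000]
Wrap final raw readings (mod 12): 12.0000 mod 12 = 0.0000; 9.6000 mod 12 = 9.6000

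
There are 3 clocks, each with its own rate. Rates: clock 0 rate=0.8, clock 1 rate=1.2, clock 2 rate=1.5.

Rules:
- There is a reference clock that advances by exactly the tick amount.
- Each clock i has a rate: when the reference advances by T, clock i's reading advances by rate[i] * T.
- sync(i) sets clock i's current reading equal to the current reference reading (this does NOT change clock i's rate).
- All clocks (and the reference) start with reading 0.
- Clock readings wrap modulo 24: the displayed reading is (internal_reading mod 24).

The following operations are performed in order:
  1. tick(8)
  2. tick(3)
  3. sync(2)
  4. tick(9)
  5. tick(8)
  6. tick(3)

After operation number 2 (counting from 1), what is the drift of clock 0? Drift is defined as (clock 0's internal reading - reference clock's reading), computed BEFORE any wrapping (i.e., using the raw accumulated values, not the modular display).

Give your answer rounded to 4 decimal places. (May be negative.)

After op 1 tick(8): ref=8.0000 raw=[6.4000 9.6000 12.0000]
After op 2 tick(3): ref=11.0000 raw=[8.8000 13.2000 16.5000]
Drift of clock 0 after op 2: 8.8000 - 11.0000 = -2.2000

Answer: -2.2000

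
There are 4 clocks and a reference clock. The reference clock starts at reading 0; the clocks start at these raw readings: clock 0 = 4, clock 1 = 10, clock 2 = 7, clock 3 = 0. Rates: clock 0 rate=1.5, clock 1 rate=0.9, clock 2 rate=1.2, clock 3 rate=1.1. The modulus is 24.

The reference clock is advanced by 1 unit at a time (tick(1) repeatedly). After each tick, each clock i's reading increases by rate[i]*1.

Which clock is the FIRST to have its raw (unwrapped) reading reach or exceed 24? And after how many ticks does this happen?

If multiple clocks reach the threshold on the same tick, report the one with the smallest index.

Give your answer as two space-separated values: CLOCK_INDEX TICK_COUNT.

clock 0: start=4, rate=1.5, needs 24-4 = 20; ticks = ceil(20/1.5) = ceil(13.3333) = 14; reading at tick 14 = 4 + 1.5*14 = 25.0000
clock 1: start=10, rate=0.9, needs 24-10 = 14; ticks = ceil(14/0.9) = ceil(15.5556) = 16; reading at tick 16 = 10 + 0.9*16 = 24.4000
clock 2: start=7, rate=1.2, needs 24-7 = 17; ticks = ceil(17/1.2) = ceil(14.1667) = 15; reading at tick 15 = 7 + 1.2*15 = 25.0000
clock 3: start=0, rate=1.1, needs 24-0 = 24; ticks = ceil(24/1.1) = ceil(21.8182) = 22; reading at tick 22 = 0 + 1.1*22 = 24.2000
Minimum tick count = 14; winners = [0]; smallest index = 0

Answer: 0 14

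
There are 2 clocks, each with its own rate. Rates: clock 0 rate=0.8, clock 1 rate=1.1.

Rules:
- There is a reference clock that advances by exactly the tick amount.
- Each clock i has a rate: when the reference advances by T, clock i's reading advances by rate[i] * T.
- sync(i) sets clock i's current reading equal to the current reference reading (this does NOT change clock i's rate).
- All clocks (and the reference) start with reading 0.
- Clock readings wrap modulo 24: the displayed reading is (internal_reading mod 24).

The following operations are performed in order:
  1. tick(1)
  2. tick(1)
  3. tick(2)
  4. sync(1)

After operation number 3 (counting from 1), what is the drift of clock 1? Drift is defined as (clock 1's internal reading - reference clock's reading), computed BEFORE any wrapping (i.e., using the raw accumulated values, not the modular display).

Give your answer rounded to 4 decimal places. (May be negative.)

After op 1 tick(1): ref=1.0000 raw=[0.8000 1.1000]
After op 2 tick(1): ref=2.0000 raw=[1.6000 2.2000]
After op 3 tick(2): ref=4.0000 raw=[3.2000 4.4000]
Drift of clock 1 after op 3: 4.4000 - 4.0000 = 0.4000

Answer: 0.4000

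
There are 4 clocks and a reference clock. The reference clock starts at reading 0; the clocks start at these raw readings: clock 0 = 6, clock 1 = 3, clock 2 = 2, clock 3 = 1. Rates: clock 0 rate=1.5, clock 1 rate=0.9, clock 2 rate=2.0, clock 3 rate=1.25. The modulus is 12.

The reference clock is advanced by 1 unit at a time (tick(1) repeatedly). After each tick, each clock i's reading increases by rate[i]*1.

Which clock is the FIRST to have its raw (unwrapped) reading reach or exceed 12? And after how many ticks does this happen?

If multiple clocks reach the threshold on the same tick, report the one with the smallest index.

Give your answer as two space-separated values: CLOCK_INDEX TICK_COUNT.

Answer: 0 4

Derivation:
clock 0: start=6, rate=1.5, needs 12-6 = 6; ticks = ceil(6/1.5) = ceil(4.0000) = 4; reading at tick 4 = 6 + 1.5*4 = 12.0000
clock 1: start=3, rate=0.9, needs 12-3 = 9; ticks = ceil(9/0.9) = ceil(10.0000) = 10; reading at tick 10 = 3 + 0.9*10 = 12.0000
clock 2: start=2, rate=2.0, needs 12-2 = 10; ticks = ceil(10/2.0) = ceil(5.0000) = 5; reading at tick 5 = 2 + 2.0*5 = 12.0000
clock 3: start=1, rate=1.25, needs 12-1 = 11; ticks = ceil(11/1.25) = ceil(8.8000) = 9; reading at tick 9 = 1 + 1.25*9 = 12.2500
Minimum tick count = 4; winners = [0]; smallest index = 0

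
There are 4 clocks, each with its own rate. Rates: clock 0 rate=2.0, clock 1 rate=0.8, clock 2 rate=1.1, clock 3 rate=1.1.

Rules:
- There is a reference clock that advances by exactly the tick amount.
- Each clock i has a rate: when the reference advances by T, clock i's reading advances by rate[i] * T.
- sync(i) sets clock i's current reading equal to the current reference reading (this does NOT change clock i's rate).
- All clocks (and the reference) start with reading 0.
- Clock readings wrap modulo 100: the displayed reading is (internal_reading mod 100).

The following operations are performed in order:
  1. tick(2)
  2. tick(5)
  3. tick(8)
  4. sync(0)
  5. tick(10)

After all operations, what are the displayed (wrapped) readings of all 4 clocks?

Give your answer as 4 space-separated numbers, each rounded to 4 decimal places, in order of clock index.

Answer: 35.0000 20.0000 27.5000 27.5000

Derivation:
After op 1 tick(2): ref=2.0000 raw=[4.0000 1.6000 2.2000 2.2000]
After op 2 tick(5): ref=7.0000 raw=[14.0000 5.6000 7.7000 7.7000]
After op 3 tick(8): ref=15.0000 raw=[30.0000 12.0000 16.5000 16.5000]
After op 4 sync(0): ref=15.0000 raw=[15.0000 12.0000 16.5000 16.5000]
After op 5 tick(10): ref=25.0000 raw=[35.0000 20.0000 27.5000 27.5000]
Wrap final raw readings (mod 100): 35.0000 mod 100 = 35.0000; 20.0000 mod 100 = 20.0000; 27.5000 mod 100 = 27.5000; 27.5000 mod 100 = 27.5000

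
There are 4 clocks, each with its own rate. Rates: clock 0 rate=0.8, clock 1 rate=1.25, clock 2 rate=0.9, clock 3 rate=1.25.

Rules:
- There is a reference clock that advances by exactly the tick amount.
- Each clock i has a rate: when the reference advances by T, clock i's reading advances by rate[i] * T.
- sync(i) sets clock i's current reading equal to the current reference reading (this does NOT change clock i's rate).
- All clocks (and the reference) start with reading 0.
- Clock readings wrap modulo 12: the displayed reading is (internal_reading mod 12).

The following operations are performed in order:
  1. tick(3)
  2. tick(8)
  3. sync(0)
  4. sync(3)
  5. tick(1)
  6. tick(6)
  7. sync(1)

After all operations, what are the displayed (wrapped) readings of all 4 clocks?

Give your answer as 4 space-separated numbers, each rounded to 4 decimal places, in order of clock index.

After op 1 tick(3): ref=3.0000 raw=[2.4000 3.7500 2.7000 3.7500]
After op 2 tick(8): ref=11.0000 raw=[8.8000 13.7500 9.9000 13.7500]
After op 3 sync(0): ref=11.0000 raw=[11.0000 13.7500 9.9000 13.7500]
After op 4 sync(3): ref=11.0000 raw=[11.0000 13.7500 9.9000 11.0000]
After op 5 tick(1): ref=12.0000 raw=[11.8000 15.0000 10.8000 12.2500]
After op 6 tick(6): ref=18.0000 raw=[16.6000 22.5000 16.2000 19.7500]
After op 7 sync(1): ref=18.0000 raw=[16.6000 18.0000 16.2000 19.7500]
Wrap final raw readings (mod 12): 16.6000 mod 12 = 4.6000; 18.0000 mod 12 = 6.0000; 16.2000 mod 12 = 4.2000; 19.7500 mod 12 = 7.7500

Answer: 4.6000 6.0000 4.2000 7.7500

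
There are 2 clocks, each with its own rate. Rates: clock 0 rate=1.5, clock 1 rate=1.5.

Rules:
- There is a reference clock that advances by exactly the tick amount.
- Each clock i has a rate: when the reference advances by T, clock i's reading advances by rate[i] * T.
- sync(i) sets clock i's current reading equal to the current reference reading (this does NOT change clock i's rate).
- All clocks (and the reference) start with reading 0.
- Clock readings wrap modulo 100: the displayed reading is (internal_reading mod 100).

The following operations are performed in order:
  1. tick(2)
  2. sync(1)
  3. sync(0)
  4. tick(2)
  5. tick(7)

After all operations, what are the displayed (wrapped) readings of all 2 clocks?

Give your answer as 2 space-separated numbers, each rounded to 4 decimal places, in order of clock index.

Answer: 15.5000 15.5000

Derivation:
After op 1 tick(2): ref=2.0000 raw=[3.0000 3.0000]
After op 2 sync(1): ref=2.0000 raw=[3.0000 2.0000]
After op 3 sync(0): ref=2.0000 raw=[2.0000 2.0000]
After op 4 tick(2): ref=4.0000 raw=[5.0000 5.0000]
After op 5 tick(7): ref=11.0000 raw=[15.5000 15.5000]
Wrap final raw readings (mod 100): 15.5000 mod 100 = 15.5000; 15.5000 mod 100 = 15.5000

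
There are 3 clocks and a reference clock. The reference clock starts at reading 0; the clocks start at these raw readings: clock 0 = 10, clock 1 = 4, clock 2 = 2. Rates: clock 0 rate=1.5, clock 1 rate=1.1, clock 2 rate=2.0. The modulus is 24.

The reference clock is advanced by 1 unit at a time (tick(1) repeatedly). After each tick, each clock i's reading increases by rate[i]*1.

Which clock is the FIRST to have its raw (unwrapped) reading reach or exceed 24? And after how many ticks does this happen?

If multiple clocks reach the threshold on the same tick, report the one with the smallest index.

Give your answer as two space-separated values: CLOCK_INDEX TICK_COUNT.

Answer: 0 10

Derivation:
clock 0: start=10, rate=1.5, needs 24-10 = 14; ticks = ceil(14/1.5) = ceil(9.3333) = 10; reading at tick 10 = 10 + 1.5*10 = 25.0000
clock 1: start=4, rate=1.1, needs 24-4 = 20; ticks = ceil(20/1.1) = ceil(18.1818) = 19; reading at tick 19 = 4 + 1.1*19 = 24.9000
clock 2: start=2, rate=2.0, needs 24-2 = 22; ticks = ceil(22/2.0) = ceil(11.0000) = 11; reading at tick 11 = 2 + 2.0*11 = 24.0000
Minimum tick count = 10; winners = [0]; smallest index = 0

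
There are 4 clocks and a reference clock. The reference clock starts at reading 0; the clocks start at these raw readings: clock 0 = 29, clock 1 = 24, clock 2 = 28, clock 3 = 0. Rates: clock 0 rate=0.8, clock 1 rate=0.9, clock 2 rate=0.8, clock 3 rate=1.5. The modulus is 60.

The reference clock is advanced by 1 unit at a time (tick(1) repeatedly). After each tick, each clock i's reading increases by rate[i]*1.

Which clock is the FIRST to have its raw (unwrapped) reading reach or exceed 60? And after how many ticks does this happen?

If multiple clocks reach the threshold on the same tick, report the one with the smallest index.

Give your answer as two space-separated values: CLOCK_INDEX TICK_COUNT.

Answer: 0 39

Derivation:
clock 0: start=29, rate=0.8, needs 60-29 = 31; ticks = ceil(31/0.8) = ceil(38.7500) = 39; reading at tick 39 = 29 + 0.8*39 = 60.2000
clock 1: start=24, rate=0.9, needs 60-24 = 36; ticks = ceil(36/0.9) = ceil(40.0000) = 40; reading at tick 40 = 24 + 0.9*40 = 60.0000
clock 2: start=28, rate=0.8, needs 60-28 = 32; ticks = ceil(32/0.8) = ceil(40.0000) = 40; reading at tick 40 = 28 + 0.8*40 = 60.0000
clock 3: start=0, rate=1.5, needs 60-0 = 60; ticks = ceil(60/1.5) = ceil(40.0000) = 40; reading at tick 40 = 0 + 1.5*40 = 60.0000
Minimum tick count = 39; winners = [0]; smallest index = 0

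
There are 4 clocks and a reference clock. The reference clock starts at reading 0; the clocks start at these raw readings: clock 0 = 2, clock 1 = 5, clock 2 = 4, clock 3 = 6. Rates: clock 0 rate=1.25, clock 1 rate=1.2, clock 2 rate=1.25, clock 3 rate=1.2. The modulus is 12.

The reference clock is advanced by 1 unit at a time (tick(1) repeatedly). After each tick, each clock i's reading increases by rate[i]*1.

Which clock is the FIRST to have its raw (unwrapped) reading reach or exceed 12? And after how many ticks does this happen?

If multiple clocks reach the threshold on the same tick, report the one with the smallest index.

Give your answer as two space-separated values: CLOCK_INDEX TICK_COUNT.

clock 0: start=2, rate=1.25, needs 12-2 = 10; ticks = ceil(10/1.25) = ceil(8.0000) = 8; reading at tick 8 = 2 + 1.25*8 = 12.0000
clock 1: start=5, rate=1.2, needs 12-5 = 7; ticks = ceil(7/1.2) = ceil(5.8333) = 6; reading at tick 6 = 5 + 1.2*6 = 12.2000
clock 2: start=4, rate=1.25, needs 12-4 = 8; ticks = ceil(8/1.25) = ceil(6.4000) = 7; reading at tick 7 = 4 + 1.25*7 = 12.7500
clock 3: start=6, rate=1.2, needs 12-6 = 6; ticks = ceil(6/1.2) = ceil(5.0000) = 5; reading at tick 5 = 6 + 1.2*5 = 12.0000
Minimum tick count = 5; winners = [3]; smallest index = 3

Answer: 3 5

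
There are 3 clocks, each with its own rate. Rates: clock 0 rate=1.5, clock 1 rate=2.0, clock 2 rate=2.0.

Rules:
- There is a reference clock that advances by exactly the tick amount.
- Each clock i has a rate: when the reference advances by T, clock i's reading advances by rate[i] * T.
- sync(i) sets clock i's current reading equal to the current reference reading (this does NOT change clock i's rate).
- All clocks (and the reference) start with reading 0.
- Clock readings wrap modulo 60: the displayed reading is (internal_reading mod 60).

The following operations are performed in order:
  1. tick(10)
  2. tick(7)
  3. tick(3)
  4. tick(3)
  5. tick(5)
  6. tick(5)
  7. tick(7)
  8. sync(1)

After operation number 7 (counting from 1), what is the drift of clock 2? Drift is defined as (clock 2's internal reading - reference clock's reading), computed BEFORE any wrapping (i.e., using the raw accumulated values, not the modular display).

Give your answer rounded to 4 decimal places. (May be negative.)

Answer: 40.0000

Derivation:
After op 1 tick(10): ref=10.0000 raw=[15.0000 20.0000 20.0000]
After op 2 tick(7): ref=17.0000 raw=[25.5000 34.0000 34.0000]
After op 3 tick(3): ref=20.0000 raw=[30.0000 40.0000 40.0000]
After op 4 tick(3): ref=23.0000 raw=[34.5000 46.0000 46.0000]
After op 5 tick(5): ref=28.0000 raw=[42.0000 56.0000 56.0000]
After op 6 tick(5): ref=33.0000 raw=[49.5000 66.0000 66.0000]
After op 7 tick(7): ref=40.0000 raw=[60.0000 80.0000 80.0000]
Drift of clock 2 after op 7: 80.0000 - 40.0000 = 40.0000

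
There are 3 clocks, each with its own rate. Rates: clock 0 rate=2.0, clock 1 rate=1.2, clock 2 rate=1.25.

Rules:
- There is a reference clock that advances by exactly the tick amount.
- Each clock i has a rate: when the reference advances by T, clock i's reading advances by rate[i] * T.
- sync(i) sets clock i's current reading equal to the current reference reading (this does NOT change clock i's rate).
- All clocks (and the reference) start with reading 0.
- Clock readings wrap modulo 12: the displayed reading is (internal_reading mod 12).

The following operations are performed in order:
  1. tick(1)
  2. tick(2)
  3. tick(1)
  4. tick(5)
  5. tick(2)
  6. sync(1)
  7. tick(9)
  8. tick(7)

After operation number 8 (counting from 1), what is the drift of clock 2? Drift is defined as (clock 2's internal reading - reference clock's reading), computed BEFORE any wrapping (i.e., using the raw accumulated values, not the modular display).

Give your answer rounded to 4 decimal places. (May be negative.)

After op 1 tick(1): ref=1.0000 raw=[2.0000 1.2000 1.2500]
After op 2 tick(2): ref=3.0000 raw=[6.0000 3.6000 3.7500]
After op 3 tick(1): ref=4.0000 raw=[8.0000 4.8000 5.0000]
After op 4 tick(5): ref=9.0000 raw=[18.0000 10.8000 11.2500]
After op 5 tick(2): ref=11.0000 raw=[22.0000 13.2000 13.7500]
After op 6 sync(1): ref=11.0000 raw=[22.0000 11.0000 13.7500]
After op 7 tick(9): ref=20.0000 raw=[40.0000 21.8000 25.0000]
After op 8 tick(7): ref=27.0000 raw=[54.0000 30.2000 33.7500]
Drift of clock 2 after op 8: 33.7500 - 27.0000 = 6.7500

Answer: 6.7500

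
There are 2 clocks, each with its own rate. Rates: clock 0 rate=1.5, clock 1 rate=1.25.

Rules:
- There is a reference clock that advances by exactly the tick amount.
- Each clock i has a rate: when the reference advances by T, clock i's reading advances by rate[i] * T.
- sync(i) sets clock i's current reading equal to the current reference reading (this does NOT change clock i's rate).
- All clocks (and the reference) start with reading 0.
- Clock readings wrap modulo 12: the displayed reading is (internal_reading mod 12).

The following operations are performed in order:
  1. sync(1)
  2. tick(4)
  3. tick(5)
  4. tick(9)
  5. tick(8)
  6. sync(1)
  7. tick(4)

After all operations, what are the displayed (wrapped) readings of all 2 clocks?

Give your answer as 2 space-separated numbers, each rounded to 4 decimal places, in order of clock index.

After op 1 sync(1): ref=0.0000 raw=[0.0000 0.0000]
After op 2 tick(4): ref=4.0000 raw=[6.0000 5.0000]
After op 3 tick(5): ref=9.0000 raw=[13.5000 11.2500]
After op 4 tick(9): ref=18.0000 raw=[27.0000 22.5000]
After op 5 tick(8): ref=26.0000 raw=[39.0000 32.5000]
After op 6 sync(1): ref=26.0000 raw=[39.0000 26.0000]
After op 7 tick(4): ref=30.0000 raw=[45.0000 31.0000]
Wrap final raw readings (mod 12): 45.0000 mod 12 = 9.0000; 31.0000 mod 12 = 7.0000

Answer: 9.0000 7.0000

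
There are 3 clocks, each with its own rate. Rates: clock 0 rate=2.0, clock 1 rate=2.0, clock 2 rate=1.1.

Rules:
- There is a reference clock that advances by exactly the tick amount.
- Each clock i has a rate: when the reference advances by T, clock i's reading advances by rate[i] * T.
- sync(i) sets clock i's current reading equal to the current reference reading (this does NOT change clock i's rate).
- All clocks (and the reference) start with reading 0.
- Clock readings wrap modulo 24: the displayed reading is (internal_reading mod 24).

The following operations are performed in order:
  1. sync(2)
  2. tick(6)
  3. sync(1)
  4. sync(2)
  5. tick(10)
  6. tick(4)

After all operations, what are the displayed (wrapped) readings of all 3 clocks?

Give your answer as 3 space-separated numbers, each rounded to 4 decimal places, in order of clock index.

After op 1 sync(2): ref=0.0000 raw=[0.0000 0.0000 0.0000]
After op 2 tick(6): ref=6.0000 raw=[12.0000 12.0000 6.6000]
After op 3 sync(1): ref=6.0000 raw=[12.0000 6.0000 6.6000]
After op 4 sync(2): ref=6.0000 raw=[12.0000 6.0000 6.0000]
After op 5 tick(10): ref=16.0000 raw=[32.0000 26.0000 17.0000]
After op 6 tick(4): ref=20.0000 raw=[40.0000 34.0000 21.4000]
Wrap final raw readings (mod 24): 40.0000 mod 24 = 16.0000; 34.0000 mod 24 = 10.0000; 21.4000 mod 24 = 21.4000

Answer: 16.0000 10.0000 21.4000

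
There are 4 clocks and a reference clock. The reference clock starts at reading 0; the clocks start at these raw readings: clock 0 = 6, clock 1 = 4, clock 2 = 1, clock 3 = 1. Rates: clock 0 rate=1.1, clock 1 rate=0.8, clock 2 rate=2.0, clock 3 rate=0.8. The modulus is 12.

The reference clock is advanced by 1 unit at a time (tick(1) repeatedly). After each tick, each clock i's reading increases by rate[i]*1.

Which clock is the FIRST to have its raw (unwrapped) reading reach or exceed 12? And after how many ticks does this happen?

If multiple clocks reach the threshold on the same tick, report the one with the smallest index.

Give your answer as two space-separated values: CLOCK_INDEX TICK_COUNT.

clock 0: start=6, rate=1.1, needs 12-6 = 6; ticks = ceil(6/1.1) = ceil(5.4545) = 6; reading at tick 6 = 6 + 1.1*6 = 12.6000
clock 1: start=4, rate=0.8, needs 12-4 = 8; ticks = ceil(8/0.8) = ceil(10.0000) = 10; reading at tick 10 = 4 + 0.8*10 = 12.0000
clock 2: start=1, rate=2.0, needs 12-1 = 11; ticks = ceil(11/2.0) = ceil(5.5000) = 6; reading at tick 6 = 1 + 2.0*6 = 13.0000
clock 3: start=1, rate=0.8, needs 12-1 = 11; ticks = ceil(11/0.8) = ceil(13.7500) = 14; reading at tick 14 = 1 + 0.8*14 = 12.2000
Minimum tick count = 6; winners = [0, 2]; smallest index = 0

Answer: 0 6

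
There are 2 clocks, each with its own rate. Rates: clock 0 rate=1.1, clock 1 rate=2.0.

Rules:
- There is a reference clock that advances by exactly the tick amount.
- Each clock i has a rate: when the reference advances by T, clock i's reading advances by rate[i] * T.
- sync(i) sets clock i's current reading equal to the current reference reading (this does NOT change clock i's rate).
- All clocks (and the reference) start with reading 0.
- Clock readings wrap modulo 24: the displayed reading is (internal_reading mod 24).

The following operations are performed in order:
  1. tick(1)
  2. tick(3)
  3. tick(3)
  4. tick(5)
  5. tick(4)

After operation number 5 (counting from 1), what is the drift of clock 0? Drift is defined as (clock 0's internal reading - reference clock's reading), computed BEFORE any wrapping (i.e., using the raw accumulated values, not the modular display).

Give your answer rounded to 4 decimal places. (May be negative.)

After op 1 tick(1): ref=1.0000 raw=[1.1000 2.0000]
After op 2 tick(3): ref=4.0000 raw=[4.4000 8.0000]
After op 3 tick(3): ref=7.0000 raw=[7.7000 14.0000]
After op 4 tick(5): ref=12.0000 raw=[13.2000 24.0000]
After op 5 tick(4): ref=16.0000 raw=[17.6000 32.0000]
Drift of clock 0 after op 5: 17.6000 - 16.0000 = 1.6000

Answer: 1.6000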